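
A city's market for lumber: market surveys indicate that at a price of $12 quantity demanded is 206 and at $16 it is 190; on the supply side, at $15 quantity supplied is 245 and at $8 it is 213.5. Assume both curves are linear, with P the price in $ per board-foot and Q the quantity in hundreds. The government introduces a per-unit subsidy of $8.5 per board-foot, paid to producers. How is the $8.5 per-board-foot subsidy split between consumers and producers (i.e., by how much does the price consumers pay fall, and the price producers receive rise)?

Demand slope: (190 − 206)/(16 − 12) = -4, so Qd = 254 − 4P.
Supply slope: (213.5 − 245)/(8 − 15) = 4.5, so Qs = 4.5P + 177.5.
Before the subsidy: set 254 − 4P = 4.5P + 177.5 → P* = $9, Q* = 218.
With a per-unit subsidy paid to producers, each receives P + 8.5 per unit sold, so supply becomes Qs = 4.5(P + 8.5) + 177.5.
Solving gives Q = 236 with consumers paying $4.5 and producers receiving $13 (the $8.5 wedge).
Gain to consumers: $4.5; to producers: $4. (They sum to $8.5.)

Consumers gain $4.5 per board-foot; producers gain $4 per board-foot.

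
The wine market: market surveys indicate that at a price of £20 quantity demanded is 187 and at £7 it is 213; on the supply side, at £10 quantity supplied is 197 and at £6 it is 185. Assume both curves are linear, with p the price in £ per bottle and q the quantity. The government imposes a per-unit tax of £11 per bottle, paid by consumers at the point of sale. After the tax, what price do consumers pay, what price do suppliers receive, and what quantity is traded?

Demand slope: (213 − 187)/(7 − 20) = -2, so qd = 227 − 2p.
Supply slope: (185 − 197)/(6 − 10) = 3, so qs = 3p + 167.
Before the tax: set 227 − 2p = 3p + 167 → p* = £12, q* = 203.
With the tax collected from consumers, demand (in seller-price terms) shifts: qd = 227 − 2(p + 11).
New equilibrium: consumers pay £18.6, suppliers receive £7.6, q = 189.8. (Wedge: pb − ps = 11.)

Consumers pay £18.6; suppliers receive £7.6; quantity = 189.8.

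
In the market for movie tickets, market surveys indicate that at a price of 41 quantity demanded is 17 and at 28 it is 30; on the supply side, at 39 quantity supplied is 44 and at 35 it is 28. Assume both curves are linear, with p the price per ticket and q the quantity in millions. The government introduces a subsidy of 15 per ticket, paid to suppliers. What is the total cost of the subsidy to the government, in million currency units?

Government outlay = 540 million.

Demand slope: (30 − 17)/(28 − 41) = -1, so qd = 58 − p.
Supply slope: (28 − 44)/(35 − 39) = 4, so qs = 4p − 112.
Before the subsidy: set 58 − p = 4p − 112 → p* = 34, q* = 24.
With a per-unit subsidy paid to suppliers, each receives p + 15 per unit sold, so supply becomes qs = 4(p + 15) − 112.
New equilibrium: buyers pay 22, suppliers receive 37, q = 36. (Wedge: pb − ps = −15.)
Outlay = t · Q = 15 · 36 = 540.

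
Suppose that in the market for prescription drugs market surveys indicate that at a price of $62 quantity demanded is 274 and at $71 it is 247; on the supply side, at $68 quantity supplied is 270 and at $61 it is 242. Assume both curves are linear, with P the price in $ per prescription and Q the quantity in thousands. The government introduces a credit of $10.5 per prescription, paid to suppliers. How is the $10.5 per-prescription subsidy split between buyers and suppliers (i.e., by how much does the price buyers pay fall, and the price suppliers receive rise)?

Buyers gain $6 per prescription; suppliers gain $4.5 per prescription.

Demand slope: (247 − 274)/(71 − 62) = -3, so Qd = 460 − 3P.
Supply slope: (242 − 270)/(61 − 68) = 4, so Qs = 4P − 2.
Without the subsidy, 460 − 3P = 4P − 2 gives 7P = 462, so P* = $66 and Q* = 262.
With a per-unit subsidy paid to suppliers, each receives P + 10.5 per unit sold, so supply becomes Qs = 4(P + 10.5) − 2.
New equilibrium: buyers pay $60, suppliers receive $70.5, Q = 280. (Wedge: Pb − Ps = −10.5.)
Gain to buyers: $6; to suppliers: $4.5. (They sum to $10.5.)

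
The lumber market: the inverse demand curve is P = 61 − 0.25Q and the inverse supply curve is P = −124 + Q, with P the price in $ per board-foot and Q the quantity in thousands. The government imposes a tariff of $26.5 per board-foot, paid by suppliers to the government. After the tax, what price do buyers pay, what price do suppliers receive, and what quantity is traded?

Inverting to Q(P) form: Qd = 244 − 4P; Qs = P + 124.
Without the tax, 244 − 4P = P + 124 gives 5P = 120, so P* = $24 and Q* = 148.
With the tax collected from suppliers, supply shifts: Qs = (P − 26.5) + 124.
New equilibrium: buyers pay $29.3, suppliers receive $2.8, Q = 126.8. (Wedge: Pb − Ps = 26.5.)

Buyers pay $29.3; suppliers receive $2.8; quantity = 126.8.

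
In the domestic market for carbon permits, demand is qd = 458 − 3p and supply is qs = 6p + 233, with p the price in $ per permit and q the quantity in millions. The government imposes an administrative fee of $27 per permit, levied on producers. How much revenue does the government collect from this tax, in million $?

Tax revenue = $8883 million.

Before the tax: set 458 − 3p = 6p + 233 → p* = $25, q* = 383.
With the tax collected from producers, supply shifts: qs = 6(p − 27) + 233.
Solving gives q = 329 with consumers paying $43 and producers receiving $16 (the $27 wedge).
Revenue = t · Q = 27 · 329 = $8883.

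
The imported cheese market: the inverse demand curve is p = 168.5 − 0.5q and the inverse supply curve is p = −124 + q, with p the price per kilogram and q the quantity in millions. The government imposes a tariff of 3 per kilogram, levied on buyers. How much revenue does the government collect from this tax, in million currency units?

Rewrite in direct form: qd = 337 − 2p and qs = p + 124.
Without the tax, 337 − 2p = p + 124 gives 3p = 213, so p* = 71 and q* = 195.
With the tax collected from buyers, demand (in seller-price terms) shifts: qd = 337 − 2(p + 3).
Solving gives q = 193 with buyers paying 72 and producers receiving 69 (the 3 wedge).
Revenue = t · Q = 3 · 193 = 579.

Tax revenue = 579 million.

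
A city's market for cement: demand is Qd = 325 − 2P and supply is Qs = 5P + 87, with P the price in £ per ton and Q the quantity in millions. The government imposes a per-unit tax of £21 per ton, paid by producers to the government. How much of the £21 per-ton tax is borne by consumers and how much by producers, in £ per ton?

Without the tax, 325 − 2P = 5P + 87 gives 7P = 238, so P* = £34 and Q* = 257.
With the tax collected from producers, supply shifts: Qs = 5(P − 21) + 87.
Solving gives Q = 227 with consumers paying £49 and producers receiving £28 (the £21 wedge).
Burden on consumers: £15; on producers: £6. (They sum to £21.)

Consumers bear £15 per ton; producers bear £6 per ton.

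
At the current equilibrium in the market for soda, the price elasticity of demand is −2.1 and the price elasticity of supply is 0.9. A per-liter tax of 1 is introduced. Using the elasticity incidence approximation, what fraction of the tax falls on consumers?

Incidence ratio: consumers' share ≈ εs / (εs + |εd|) = 0.9 / (0.9 + 2.1) = 0.3.
Supply is the less elastic side, so consumers bear the smaller share.

Consumers' share ≈ 0.3.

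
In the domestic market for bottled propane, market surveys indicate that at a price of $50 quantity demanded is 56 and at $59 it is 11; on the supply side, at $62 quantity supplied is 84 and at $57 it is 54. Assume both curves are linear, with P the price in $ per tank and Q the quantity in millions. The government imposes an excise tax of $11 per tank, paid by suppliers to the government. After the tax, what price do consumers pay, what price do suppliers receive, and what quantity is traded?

Demand slope: (11 − 56)/(59 − 50) = -5, so Qd = 306 − 5P.
Supply slope: (54 − 84)/(57 − 62) = 6, so Qs = 6P − 288.
Without the tax, 306 − 5P = 6P − 288 gives 11P = 594, so P* = $54 and Q* = 36.
With the tax collected from suppliers, supply shifts: Qs = 6(P − 11) − 288.
New equilibrium: consumers pay $60, suppliers receive $49, Q = 6. (Wedge: Pb − Ps = 11.)
The less price-elastic side of the market bears the larger share of a per-unit tax.

Consumers pay $60; suppliers receive $49; quantity = 6.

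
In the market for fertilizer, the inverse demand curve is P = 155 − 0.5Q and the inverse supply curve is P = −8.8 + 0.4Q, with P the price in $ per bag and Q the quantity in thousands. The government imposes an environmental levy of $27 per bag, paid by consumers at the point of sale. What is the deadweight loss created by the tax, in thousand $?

Rewrite in direct form: Qd = 310 − 2P and Qs = 2.5P + 22.
Without the tax, 310 − 2P = 2.5P + 22 gives 4.5P = 288, so P* = $64 and Q* = 182.
With the tax collected from consumers, demand (in seller-price terms) shifts: Qd = 310 − 2(P + 27).
Solving gives Q = 152 with consumers paying $79 and producers receiving $52 (the $27 wedge).
Quantity falls by |ΔQ| = |182 − 152| = 30.
DWL = ½ · t · |ΔQ| = ½ · 27 · 30 = $405.

Deadweight loss = $405 thousand.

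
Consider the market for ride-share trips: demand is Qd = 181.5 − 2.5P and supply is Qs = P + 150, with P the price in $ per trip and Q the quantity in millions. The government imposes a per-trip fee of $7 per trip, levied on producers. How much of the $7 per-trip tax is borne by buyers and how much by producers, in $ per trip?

Without the tax, 181.5 − 2.5P = P + 150 gives 3.5P = 31.5, so P* = $9 and Q* = 159.
With the tax collected from producers, supply shifts: Qs = (P − 7) + 150.
New equilibrium: buyers pay $11, producers receive $4, Q = 154. (Wedge: Pb − Ps = 7.)
Burden on buyers: $2; on producers: $5. (They sum to $7.)
The less price-elastic side of the market bears the larger share of a per-unit tax.

Buyers bear $2 per trip; producers bear $5 per trip.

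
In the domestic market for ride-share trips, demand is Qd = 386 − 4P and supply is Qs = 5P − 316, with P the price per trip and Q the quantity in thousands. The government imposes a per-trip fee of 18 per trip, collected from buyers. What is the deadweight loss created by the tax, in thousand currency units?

Without the tax, 386 − 4P = 5P − 316 gives 9P = 702, so P* = 78 and Q* = 74.
With the tax collected from buyers, demand (in seller-price terms) shifts: Qd = 386 − 4(P + 18).
Solving gives Q = 34 with buyers paying 88 and sellers receiving 70 (the 18 wedge).
Quantity falls by |ΔQ| = |74 − 34| = 40.
DWL = ½ · t · |ΔQ| = ½ · 18 · 40 = 360.

Deadweight loss = 360 thousand.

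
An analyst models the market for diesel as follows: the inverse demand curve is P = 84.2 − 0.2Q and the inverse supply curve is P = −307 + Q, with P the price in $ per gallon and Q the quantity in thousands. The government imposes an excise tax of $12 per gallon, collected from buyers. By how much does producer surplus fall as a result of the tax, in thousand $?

Inverting to Q(P) form: Qd = 421 − 5P; Qs = P + 307.
Without the tax, 421 − 5P = P + 307 gives 6P = 114, so P* = $19 and Q* = 326.
With the tax collected from buyers, demand (in seller-price terms) shifts: Qd = 421 − 5(P + 12).
New equilibrium: buyers pay $21, producers receive $9, Q = 316. (Wedge: Pb − Ps = 12.)
ΔPS is the trapezoid between Q = 316 and Q = 326 of height $10: ½ · (326 + 316) · 10 = $3210.

Producer surplus falls by $3210 thousand.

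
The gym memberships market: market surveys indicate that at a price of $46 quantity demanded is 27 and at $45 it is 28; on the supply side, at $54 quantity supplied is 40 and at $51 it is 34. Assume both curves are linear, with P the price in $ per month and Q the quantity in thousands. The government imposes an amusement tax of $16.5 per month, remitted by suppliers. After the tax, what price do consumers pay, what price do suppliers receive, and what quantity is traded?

Consumers pay $58; suppliers receive $41.5; quantity = 15.

Demand slope: (28 − 27)/(45 − 46) = -1, so Qd = 73 − P.
Supply slope: (34 − 40)/(51 − 54) = 2, so Qs = 2P − 68.
Without the tax, 73 − P = 2P − 68 gives 3P = 141, so P* = $47 and Q* = 26.
With the tax collected from suppliers, supply shifts: Qs = 2(P − 16.5) − 68.
New equilibrium: consumers pay $58, suppliers receive $41.5, Q = 15. (Wedge: Pb − Ps = 16.5.)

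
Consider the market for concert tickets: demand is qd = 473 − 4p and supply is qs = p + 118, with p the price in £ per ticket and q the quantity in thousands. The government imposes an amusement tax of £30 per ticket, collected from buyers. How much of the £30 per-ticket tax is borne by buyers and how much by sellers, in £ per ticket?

Buyers bear £6 per ticket; sellers bear £24 per ticket.

Before the tax: set 473 − 4p = p + 118 → p* = £71, q* = 189.
With the tax collected from buyers, demand (in seller-price terms) shifts: qd = 473 − 4(p + 30).
New equilibrium: buyers pay £77, sellers receive £47, q = 165. (Wedge: pb − ps = 30.)
Burden on buyers: £6; on sellers: £24. (They sum to £30.)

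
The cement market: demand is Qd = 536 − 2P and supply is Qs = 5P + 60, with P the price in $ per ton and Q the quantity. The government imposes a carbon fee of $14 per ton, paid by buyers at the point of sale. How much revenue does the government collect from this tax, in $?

Tax revenue = $5320.

Before the tax: set 536 − 2P = 5P + 60 → P* = $68, Q* = 400.
With the tax collected from buyers, demand (in seller-price terms) shifts: Qd = 536 − 2(P + 14).
New equilibrium: buyers pay $78, suppliers receive $64, Q = 380. (Wedge: Pb − Ps = 14.)
Revenue = t · Q = 14 · 380 = $5320.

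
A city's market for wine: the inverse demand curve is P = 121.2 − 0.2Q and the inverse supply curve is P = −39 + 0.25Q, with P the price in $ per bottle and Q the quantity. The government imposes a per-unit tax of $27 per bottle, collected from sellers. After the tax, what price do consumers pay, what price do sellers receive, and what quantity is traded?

Consumers pay $62; sellers receive $35; quantity = 296.

Inverting to Q(P) form: Qd = 606 − 5P; Qs = 4P + 156.
Before the tax: set 606 − 5P = 4P + 156 → P* = $50, Q* = 356.
With the tax collected from sellers, supply shifts: Qs = 4(P − 27) + 156.
Solving gives Q = 296 with consumers paying $62 and sellers receiving $35 (the $27 wedge).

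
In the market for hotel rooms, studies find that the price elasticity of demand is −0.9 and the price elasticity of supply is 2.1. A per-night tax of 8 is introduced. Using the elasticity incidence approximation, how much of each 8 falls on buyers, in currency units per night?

Incidence ratio: buyers' share ≈ εs / (εs + |εd|) = 2.1 / (2.1 + 0.9) = 0.7.
So buyers bear ≈ 0.7 × 8 = 5.6; sellers bear 2.4.

Buyers bear ≈ 5.6 per night.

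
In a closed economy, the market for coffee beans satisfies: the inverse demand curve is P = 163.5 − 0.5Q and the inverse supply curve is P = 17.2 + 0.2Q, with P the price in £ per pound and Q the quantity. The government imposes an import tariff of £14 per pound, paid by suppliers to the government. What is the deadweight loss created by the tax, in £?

Rewrite in direct form: Qd = 327 − 2P and Qs = 5P − 86.
Without the tax, 327 − 2P = 5P − 86 gives 7P = 413, so P* = £59 and Q* = 209.
With the tax collected from suppliers, supply shifts: Qs = 5(P − 14) − 86.
New equilibrium: consumers pay £69, suppliers receive £55, Q = 189. (Wedge: Pb − Ps = 14.)
Quantity falls by |ΔQ| = |209 − 189| = 20.
DWL = ½ · t · |ΔQ| = ½ · 14 · 20 = £140.

Deadweight loss = £140.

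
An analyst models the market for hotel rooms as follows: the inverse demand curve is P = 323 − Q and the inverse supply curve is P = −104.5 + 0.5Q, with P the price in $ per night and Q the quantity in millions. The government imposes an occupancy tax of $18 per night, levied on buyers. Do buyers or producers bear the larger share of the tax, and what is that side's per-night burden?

Rewrite in direct form: Qd = 323 − P and Qs = 2P + 209.
Before the tax: set 323 − P = 2P + 209 → P* = $38, Q* = 285.
With the tax collected from buyers, demand (in seller-price terms) shifts: Qd = 323 − (P + 18).
New equilibrium: buyers pay $50, producers receive $32, Q = 273. (Wedge: Pb − Ps = 18.)
Per-night burden: buyers $12, producers $6.
Buyers take the larger share because demand is less price-elastic here (demand slope 1 vs supply slope 2).

Buyers bear the larger share: $12 per night.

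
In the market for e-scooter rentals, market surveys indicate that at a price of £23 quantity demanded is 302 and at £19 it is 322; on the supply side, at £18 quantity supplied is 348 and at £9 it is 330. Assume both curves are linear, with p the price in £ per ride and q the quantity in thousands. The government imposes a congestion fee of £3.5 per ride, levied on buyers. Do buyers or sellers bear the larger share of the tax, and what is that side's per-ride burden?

Demand slope: (322 − 302)/(19 − 23) = -5, so qd = 417 − 5p.
Supply slope: (330 − 348)/(9 − 18) = 2, so qs = 2p + 312.
Before the tax: set 417 − 5p = 2p + 312 → p* = £15, q* = 342.
With the tax collected from buyers, demand (in seller-price terms) shifts: qd = 417 − 5(p + 3.5).
Solving gives q = 337 with buyers paying £16 and sellers receiving £12.5 (the £3.5 wedge).
Per-ride burden: buyers £1, sellers £2.5.
Sellers take the larger share because supply is less price-elastic here (demand slope 5 vs supply slope 2).
The less price-elastic side of the market bears the larger share of a per-unit tax.

Sellers bear the larger share: £2.5 per ride.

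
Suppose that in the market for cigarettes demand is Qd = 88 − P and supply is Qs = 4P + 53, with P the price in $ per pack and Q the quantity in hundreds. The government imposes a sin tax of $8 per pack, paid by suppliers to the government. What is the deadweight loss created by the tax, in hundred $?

Deadweight loss = $25.6 hundred.

Without the tax, 88 − P = 4P + 53 gives 5P = 35, so P* = $7 and Q* = 81.
With the tax collected from suppliers, supply shifts: Qs = 4(P − 8) + 53.
Solving gives Q = 74.6 with buyers paying $13.4 and suppliers receiving $5.4 (the $8 wedge).
Quantity falls by |ΔQ| = |81 − 74.6| = 6.4.
DWL = ½ · t · |ΔQ| = ½ · 8 · 6.4 = $25.6.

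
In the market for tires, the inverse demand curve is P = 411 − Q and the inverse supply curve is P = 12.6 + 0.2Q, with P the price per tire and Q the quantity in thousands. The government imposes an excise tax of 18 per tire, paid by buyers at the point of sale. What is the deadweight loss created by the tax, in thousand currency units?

Deadweight loss = 135 thousand.

Rewrite in direct form: Qd = 411 − P and Qs = 5P − 63.
Without the tax, 411 − P = 5P − 63 gives 6P = 474, so P* = 79 and Q* = 332.
With the tax collected from buyers, demand (in seller-price terms) shifts: Qd = 411 − (P + 18).
New equilibrium: buyers pay 94, producers receive 76, Q = 317. (Wedge: Pb − Ps = 18.)
Quantity falls by |ΔQ| = |332 − 317| = 15.
DWL = ½ · t · |ΔQ| = ½ · 18 · 15 = 135.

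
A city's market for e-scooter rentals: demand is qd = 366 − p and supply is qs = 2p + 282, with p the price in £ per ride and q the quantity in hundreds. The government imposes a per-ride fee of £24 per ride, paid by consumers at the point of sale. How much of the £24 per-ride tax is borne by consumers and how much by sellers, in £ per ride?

Before the tax: set 366 − p = 2p + 282 → p* = £28, q* = 338.
With the tax collected from consumers, demand (in seller-price terms) shifts: qd = 366 − (p + 24).
Solving gives q = 322 with consumers paying £44 and sellers receiving £20 (the £24 wedge).
Burden on consumers: £16; on sellers: £8. (They sum to £24.)
The less price-elastic side of the market bears the larger share of a per-unit tax.

Consumers bear £16 per ride; sellers bear £8 per ride.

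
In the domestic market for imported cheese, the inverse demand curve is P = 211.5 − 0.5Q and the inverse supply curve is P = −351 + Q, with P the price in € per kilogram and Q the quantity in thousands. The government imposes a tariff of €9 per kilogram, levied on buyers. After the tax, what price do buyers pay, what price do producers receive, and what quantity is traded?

Rewrite in direct form: Qd = 423 − 2P and Qs = P + 351.
Without the tax, 423 − 2P = P + 351 gives 3P = 72, so P* = €24 and Q* = 375.
With the tax collected from buyers, demand (in seller-price terms) shifts: Qd = 423 − 2(P + 9).
Solving gives Q = 369 with buyers paying €27 and producers receiving €18 (the €9 wedge).
The less price-elastic side of the market bears the larger share of a per-unit tax.

Buyers pay €27; producers receive €18; quantity = 369.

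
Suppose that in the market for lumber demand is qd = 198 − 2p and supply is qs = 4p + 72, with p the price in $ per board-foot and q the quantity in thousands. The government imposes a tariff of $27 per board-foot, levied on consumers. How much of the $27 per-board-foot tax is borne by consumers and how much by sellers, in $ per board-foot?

Without the tax, 198 − 2p = 4p + 72 gives 6p = 126, so p* = $21 and q* = 156.
With the tax collected from consumers, demand (in seller-price terms) shifts: qd = 198 − 2(p + 27).
Solving gives q = 120 with consumers paying $39 and sellers receiving $12 (the $27 wedge).
Burden on consumers: $18; on sellers: $9. (They sum to $27.)

Consumers bear $18 per board-foot; sellers bear $9 per board-foot.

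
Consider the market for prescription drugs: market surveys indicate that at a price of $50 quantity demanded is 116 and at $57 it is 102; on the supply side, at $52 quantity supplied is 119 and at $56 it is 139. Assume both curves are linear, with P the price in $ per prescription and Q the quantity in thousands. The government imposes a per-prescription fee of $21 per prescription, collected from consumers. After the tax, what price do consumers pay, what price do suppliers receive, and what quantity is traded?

Consumers pay $66; suppliers receive $45; quantity = 84.

Demand slope: (102 − 116)/(57 − 50) = -2, so Qd = 216 − 2P.
Supply slope: (139 − 119)/(56 − 52) = 5, so Qs = 5P − 141.
Before the tax: set 216 − 2P = 5P − 141 → P* = $51, Q* = 114.
With the tax collected from consumers, demand (in seller-price terms) shifts: Qd = 216 − 2(P + 21).
New equilibrium: consumers pay $66, suppliers receive $45, Q = 84. (Wedge: Pb − Ps = 21.)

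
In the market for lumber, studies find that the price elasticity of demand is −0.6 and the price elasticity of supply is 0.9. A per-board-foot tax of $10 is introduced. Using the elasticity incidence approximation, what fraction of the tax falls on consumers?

Incidence ratio: consumers' share ≈ εs / (εs + |εd|) = 0.9 / (0.9 + 0.6) = 0.6.
Supply is the more elastic side, so consumers bear the larger share.

Consumers' share ≈ 0.6.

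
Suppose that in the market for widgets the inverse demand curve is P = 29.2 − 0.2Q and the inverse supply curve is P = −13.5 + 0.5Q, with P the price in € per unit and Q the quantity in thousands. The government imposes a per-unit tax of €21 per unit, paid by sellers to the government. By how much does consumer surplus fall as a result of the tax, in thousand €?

Rewrite in direct form: Qd = 146 − 5P and Qs = 2P + 27.
Before the tax: set 146 − 5P = 2P + 27 → P* = €17, Q* = 61.
With the tax collected from sellers, supply shifts: Qs = 2(P − 21) + 27.
New equilibrium: buyers pay €23, sellers receive €2, Q = 31. (Wedge: Pb − Ps = 21.)
ΔCS is the trapezoid between Q = 31 and Q = 61 of height €6: ½ · (61 + 31) · 6 = €276.

Consumer surplus falls by €276 thousand.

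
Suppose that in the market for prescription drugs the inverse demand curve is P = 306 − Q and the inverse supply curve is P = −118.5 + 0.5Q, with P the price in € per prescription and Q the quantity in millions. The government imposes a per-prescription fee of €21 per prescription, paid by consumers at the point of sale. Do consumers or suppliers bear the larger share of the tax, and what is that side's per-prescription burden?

Rewrite in direct form: Qd = 306 − P and Qs = 2P + 237.
Before the tax: set 306 − P = 2P + 237 → P* = €23, Q* = 283.
With the tax collected from consumers, demand (in seller-price terms) shifts: Qd = 306 − (P + 21).
New equilibrium: consumers pay €37, suppliers receive €16, Q = 269. (Wedge: Pb − Ps = 21.)
Per-prescription burden: consumers €14, suppliers €7.
Consumers take the larger share because demand is less price-elastic here (demand slope 1 vs supply slope 2).

Consumers bear the larger share: €14 per prescription.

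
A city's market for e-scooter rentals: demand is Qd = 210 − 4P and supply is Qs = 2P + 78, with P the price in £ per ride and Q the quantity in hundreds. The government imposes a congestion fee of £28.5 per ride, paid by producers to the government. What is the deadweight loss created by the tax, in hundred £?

Without the tax, 210 − 4P = 2P + 78 gives 6P = 132, so P* = £22 and Q* = 122.
With the tax collected from producers, supply shifts: Qs = 2(P − 28.5) + 78.
Solving gives Q = 84 with buyers paying £31.5 and producers receiving £3 (the £28.5 wedge).
Quantity falls by |ΔQ| = |122 − 84| = 38.
DWL = ½ · t · |ΔQ| = ½ · 28.5 · 38 = £541.5.

Deadweight loss = £541.5 hundred.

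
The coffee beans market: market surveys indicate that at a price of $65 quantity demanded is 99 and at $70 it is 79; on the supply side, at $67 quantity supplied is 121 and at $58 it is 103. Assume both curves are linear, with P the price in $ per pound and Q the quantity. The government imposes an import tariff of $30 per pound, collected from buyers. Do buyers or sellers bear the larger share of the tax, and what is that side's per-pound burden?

Demand slope: (79 − 99)/(70 − 65) = -4, so Qd = 359 − 4P.
Supply slope: (103 − 121)/(58 − 67) = 2, so Qs = 2P − 13.
Before the tax: set 359 − 4P = 2P − 13 → P* = $62, Q* = 111.
With the tax collected from buyers, demand (in seller-price terms) shifts: Qd = 359 − 4(P + 30).
Solving gives Q = 71 with buyers paying $72 and sellers receiving $42 (the $30 wedge).
Per-pound burden: buyers $10, sellers $20.
Sellers take the larger share because supply is less price-elastic here (demand slope 4 vs supply slope 2).

Sellers bear the larger share: $20 per pound.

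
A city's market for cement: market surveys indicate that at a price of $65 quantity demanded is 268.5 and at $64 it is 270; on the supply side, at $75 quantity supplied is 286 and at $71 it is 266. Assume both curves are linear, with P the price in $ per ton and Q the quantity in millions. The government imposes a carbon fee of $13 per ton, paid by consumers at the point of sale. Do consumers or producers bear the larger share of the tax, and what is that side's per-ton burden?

Demand slope: (270 − 268.5)/(64 − 65) = -1.5, so Qd = 366 − 1.5P.
Supply slope: (266 − 286)/(71 − 75) = 5, so Qs = 5P − 89.
Without the tax, 366 − 1.5P = 5P − 89 gives 6.5P = 455, so P* = $70 and Q* = 261.
With the tax collected from consumers, demand (in seller-price terms) shifts: Qd = 366 − 1.5(P + 13).
Solving gives Q = 246 with consumers paying $80 and producers receiving $67 (the $13 wedge).
Per-ton burden: consumers $10, producers $3.
Consumers take the larger share because demand is less price-elastic here (demand slope 1.5 vs supply slope 5).

Consumers bear the larger share: $10 per ton.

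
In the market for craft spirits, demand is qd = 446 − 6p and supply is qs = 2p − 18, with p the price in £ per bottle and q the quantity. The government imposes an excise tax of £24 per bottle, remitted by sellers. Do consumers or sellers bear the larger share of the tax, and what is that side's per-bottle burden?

Before the tax: set 446 − 6p = 2p − 18 → p* = £58, q* = 98.
With the tax collected from sellers, supply shifts: qs = 2(p − 24) − 18.
Solving gives q = 62 with consumers paying £64 and sellers receiving £40 (the £24 wedge).
Per-bottle burden: consumers £6, sellers £18.
Sellers take the larger share because supply is less price-elastic here (demand slope 6 vs supply slope 2).

Sellers bear the larger share: £18 per bottle.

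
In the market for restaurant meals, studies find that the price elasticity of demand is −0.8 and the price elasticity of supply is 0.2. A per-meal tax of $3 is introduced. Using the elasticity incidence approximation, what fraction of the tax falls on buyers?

Incidence ratio: buyers' share ≈ εs / (εs + |εd|) = 0.2 / (0.2 + 0.8) = 0.2.
Supply is the less elastic side, so buyers bear the smaller share.

Buyers' share ≈ 0.2.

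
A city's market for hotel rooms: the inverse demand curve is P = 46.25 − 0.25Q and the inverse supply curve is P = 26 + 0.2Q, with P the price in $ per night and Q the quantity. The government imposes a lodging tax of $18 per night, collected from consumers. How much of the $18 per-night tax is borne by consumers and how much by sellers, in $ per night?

Consumers bear $10 per night; sellers bear $8 per night.

Rewrite in direct form: Qd = 185 − 4P and Qs = 5P − 130.
Without the tax, 185 − 4P = 5P − 130 gives 9P = 315, so P* = $35 and Q* = 45.
With the tax collected from consumers, demand (in seller-price terms) shifts: Qd = 185 − 4(P + 18).
New equilibrium: consumers pay $45, sellers receive $27, Q = 5. (Wedge: Pb − Ps = 18.)
Burden on consumers: $10; on sellers: $8. (They sum to $18.)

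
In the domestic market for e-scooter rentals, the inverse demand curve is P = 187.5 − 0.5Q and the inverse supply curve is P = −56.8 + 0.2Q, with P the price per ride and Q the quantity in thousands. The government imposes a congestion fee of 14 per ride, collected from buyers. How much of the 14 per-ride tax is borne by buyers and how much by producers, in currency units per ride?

Buyers bear 10 per ride; producers bear 4 per ride.

Rewrite in direct form: Qd = 375 − 2P and Qs = 5P + 284.
Without the tax, 375 − 2P = 5P + 284 gives 7P = 91, so P* = 13 and Q* = 349.
With the tax collected from buyers, demand (in seller-price terms) shifts: Qd = 375 − 2(P + 14).
Solving gives Q = 329 with buyers paying 23 and producers receiving 9 (the 14 wedge).
Burden on buyers: 10; on producers: 4. (They sum to 14.)
The less price-elastic side of the market bears the larger share of a per-unit tax.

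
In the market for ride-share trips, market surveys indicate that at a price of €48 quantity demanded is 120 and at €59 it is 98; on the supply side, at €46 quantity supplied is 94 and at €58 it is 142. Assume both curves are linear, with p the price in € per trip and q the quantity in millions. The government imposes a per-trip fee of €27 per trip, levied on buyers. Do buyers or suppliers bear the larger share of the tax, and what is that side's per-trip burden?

Demand slope: (98 − 120)/(59 − 48) = -2, so qd = 216 − 2p.
Supply slope: (142 − 94)/(58 − 46) = 4, so qs = 4p − 90.
Without the tax, 216 − 2p = 4p − 90 gives 6p = 306, so p* = €51 and q* = 114.
With the tax collected from buyers, demand (in seller-price terms) shifts: qd = 216 − 2(p + 27).
Solving gives q = 78 with buyers paying €69 and suppliers receiving €42 (the €27 wedge).
Per-trip burden: buyers €18, suppliers €9.
Buyers take the larger share because demand is less price-elastic here (demand slope 2 vs supply slope 4).
The less price-elastic side of the market bears the larger share of a per-unit tax.

Buyers bear the larger share: €18 per trip.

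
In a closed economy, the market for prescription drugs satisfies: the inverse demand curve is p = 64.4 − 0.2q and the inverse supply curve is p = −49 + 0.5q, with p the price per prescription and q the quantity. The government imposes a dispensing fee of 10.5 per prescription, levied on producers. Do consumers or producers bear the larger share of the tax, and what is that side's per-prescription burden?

Inverting to q(p) form: qd = 322 − 5p; qs = 2p + 98.
Without the tax, 322 − 5p = 2p + 98 gives 7p = 224, so p* = 32 and q* = 162.
With the tax collected from producers, supply shifts: qs = 2(p − 10.5) + 98.
Solving gives q = 147 with consumers paying 35 and producers receiving 24.5 (the 10.5 wedge).
Per-prescription burden: consumers 3, producers 7.5.
Producers take the larger share because supply is less price-elastic here (demand slope 5 vs supply slope 2).
The less price-elastic side of the market bears the larger share of a per-unit tax.

Producers bear the larger share: 7.5 per prescription.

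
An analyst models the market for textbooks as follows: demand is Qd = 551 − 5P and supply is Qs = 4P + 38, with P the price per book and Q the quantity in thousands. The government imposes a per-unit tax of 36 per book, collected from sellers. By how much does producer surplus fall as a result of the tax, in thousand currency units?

Producer surplus falls by 4520 thousand.

Without the tax, 551 − 5P = 4P + 38 gives 9P = 513, so P* = 57 and Q* = 266.
With the tax collected from sellers, supply shifts: Qs = 4(P − 36) + 38.
Solving gives Q = 186 with buyers paying 73 and sellers receiving 37 (the 36 wedge).
ΔPS is the trapezoid between Q = 186 and Q = 266 of height 20: ½ · (266 + 186) · 20 = 4520.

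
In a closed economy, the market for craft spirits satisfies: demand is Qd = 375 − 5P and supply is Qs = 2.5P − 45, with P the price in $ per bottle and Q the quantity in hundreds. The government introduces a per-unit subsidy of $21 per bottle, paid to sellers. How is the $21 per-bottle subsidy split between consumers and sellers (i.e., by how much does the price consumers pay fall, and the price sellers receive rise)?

Without the subsidy, 375 − 5P = 2.5P − 45 gives 7.5P = 420, so P* = $56 and Q* = 95.
With a per-unit subsidy paid to sellers, each receives P + 21 per unit sold, so supply becomes Qs = 2.5(P + 21) − 45.
Solving gives Q = 130 with consumers paying $49 and sellers receiving $70 (the $21 wedge).
Gain to consumers: $7; to sellers: $14. (They sum to $21.)

Consumers gain $7 per bottle; sellers gain $14 per bottle.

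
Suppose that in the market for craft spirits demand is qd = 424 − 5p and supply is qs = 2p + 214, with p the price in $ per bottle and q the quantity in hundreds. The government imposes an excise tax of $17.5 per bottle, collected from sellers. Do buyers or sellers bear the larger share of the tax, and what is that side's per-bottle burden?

Sellers bear the larger share: $12.5 per bottle.

Before the tax: set 424 − 5p = 2p + 214 → p* = $30, q* = 274.
With the tax collected from sellers, supply shifts: qs = 2(p − 17.5) + 214.
New equilibrium: buyers pay $35, sellers receive $17.5, q = 249. (Wedge: pb − ps = 17.5.)
Per-bottle burden: buyers $5, sellers $12.5.
Sellers take the larger share because supply is less price-elastic here (demand slope 5 vs supply slope 2).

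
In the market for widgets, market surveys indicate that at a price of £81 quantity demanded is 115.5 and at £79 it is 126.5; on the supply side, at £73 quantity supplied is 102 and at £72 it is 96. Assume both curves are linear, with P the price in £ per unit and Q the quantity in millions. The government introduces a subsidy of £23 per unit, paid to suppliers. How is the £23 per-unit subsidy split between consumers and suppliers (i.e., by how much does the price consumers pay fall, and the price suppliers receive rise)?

Consumers gain £12 per unit; suppliers gain £11 per unit.

Demand slope: (126.5 − 115.5)/(79 − 81) = -5.5, so Qd = 561 − 5.5P.
Supply slope: (96 − 102)/(72 − 73) = 6, so Qs = 6P − 336.
Without the subsidy, 561 − 5.5P = 6P − 336 gives 11.5P = 897, so P* = £78 and Q* = 132.
With a per-unit subsidy paid to suppliers, each receives P + 23 per unit sold, so supply becomes Qs = 6(P + 23) − 336.
Solving gives Q = 198 with consumers paying £66 and suppliers receiving £89 (the £23 wedge).
Gain to consumers: £12; to suppliers: £11. (They sum to £23.)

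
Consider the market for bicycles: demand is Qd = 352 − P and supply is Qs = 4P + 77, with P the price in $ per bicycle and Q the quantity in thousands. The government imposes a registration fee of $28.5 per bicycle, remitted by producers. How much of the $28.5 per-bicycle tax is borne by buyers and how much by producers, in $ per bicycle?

Without the tax, 352 − P = 4P + 77 gives 5P = 275, so P* = $55 and Q* = 297.
With the tax collected from producers, supply shifts: Qs = 4(P − 28.5) + 77.
Solving gives Q = 274.2 with buyers paying $77.8 and producers receiving $49.3 (the $28.5 wedge).
Burden on buyers: $22.8; on producers: $5.7. (They sum to $28.5.)
The less price-elastic side of the market bears the larger share of a per-unit tax.

Buyers bear $22.8 per bicycle; producers bear $5.7 per bicycle.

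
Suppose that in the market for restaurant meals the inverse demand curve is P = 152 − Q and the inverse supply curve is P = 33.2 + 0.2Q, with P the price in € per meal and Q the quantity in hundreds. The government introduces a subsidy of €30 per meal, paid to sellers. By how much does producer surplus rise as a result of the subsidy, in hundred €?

Inverting to Q(P) form: Qd = 152 − P; Qs = 5P − 166.
Without the subsidy, 152 − P = 5P − 166 gives 6P = 318, so P* = €53 and Q* = 99.
With a per-unit subsidy paid to sellers, each receives P + 30 per unit sold, so supply becomes Qs = 5(P + 30) − 166.
New equilibrium: consumers pay €28, sellers receive €58, Q = 124. (Wedge: Pb − Ps = −30.)
ΔPS is the trapezoid between Q = 124 and Q = 99 of height €5: ½ · (99 + 124) · 5 = €557.5.

Producer surplus rises by €557.5 hundred.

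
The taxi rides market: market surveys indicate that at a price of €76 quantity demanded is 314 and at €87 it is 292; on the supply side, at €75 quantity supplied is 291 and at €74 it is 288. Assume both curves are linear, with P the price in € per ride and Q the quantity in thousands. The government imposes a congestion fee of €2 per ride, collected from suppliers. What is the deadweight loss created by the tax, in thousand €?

Deadweight loss = €2.4 thousand.

Demand slope: (292 − 314)/(87 − 76) = -2, so Qd = 466 − 2P.
Supply slope: (288 − 291)/(74 − 75) = 3, so Qs = 3P + 66.
Without the tax, 466 − 2P = 3P + 66 gives 5P = 400, so P* = €80 and Q* = 306.
With the tax collected from suppliers, supply shifts: Qs = 3(P − 2) + 66.
New equilibrium: consumers pay €81.2, suppliers receive €79.2, Q = 303.6. (Wedge: Pb − Ps = 2.)
Quantity falls by |ΔQ| = |306 − 303.6| = 2.4.
DWL = ½ · t · |ΔQ| = ½ · 2 · 2.4 = €2.4.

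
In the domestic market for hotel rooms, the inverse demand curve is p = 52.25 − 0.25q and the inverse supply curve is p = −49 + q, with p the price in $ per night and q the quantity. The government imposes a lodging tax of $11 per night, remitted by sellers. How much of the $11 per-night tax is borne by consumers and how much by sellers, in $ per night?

Inverting to q(p) form: qd = 209 − 4p; qs = p + 49.
Before the tax: set 209 − 4p = p + 49 → p* = $32, q* = 81.
With the tax collected from sellers, supply shifts: qs = (p − 11) + 49.
Solving gives q = 72.2 with consumers paying $34.2 and sellers receiving $23.2 (the $11 wedge).
Burden on consumers: $2.2; on sellers: $8.8. (They sum to $11.)
The less price-elastic side of the market bears the larger share of a per-unit tax.

Consumers bear $2.2 per night; sellers bear $8.8 per night.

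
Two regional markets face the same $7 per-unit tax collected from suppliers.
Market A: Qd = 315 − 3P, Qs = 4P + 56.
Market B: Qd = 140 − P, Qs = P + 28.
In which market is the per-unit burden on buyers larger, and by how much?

Market A, by $0.5.

Market A: pre-tax P* = $37, Q* = 204; post-tax Q = 192; per-unit burden on buyers = $4.
Market B: pre-tax P* = $56, Q* = 84; post-tax Q = 80.5; per-unit burden on buyers = $3.5.
Difference: $4 vs $3.5 → market A is larger by $0.5.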